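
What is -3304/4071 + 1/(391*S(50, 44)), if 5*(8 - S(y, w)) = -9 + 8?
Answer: -39017/48093 ≈ -0.81128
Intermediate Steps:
S(y, w) = 41/5 (S(y, w) = 8 - (-9 + 8)/5 = 8 - ⅕*(-1) = 8 + ⅕ = 41/5)
-3304/4071 + 1/(391*S(50, 44)) = -3304/4071 + 1/(391*(41/5)) = -3304*1/4071 + (1/391)*(5/41) = -56/69 + 5/16031 = -39017/48093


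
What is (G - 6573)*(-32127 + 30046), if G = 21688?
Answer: -31454315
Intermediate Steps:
(G - 6573)*(-32127 + 30046) = (21688 - 6573)*(-32127 + 30046) = 15115*(-2081) = -31454315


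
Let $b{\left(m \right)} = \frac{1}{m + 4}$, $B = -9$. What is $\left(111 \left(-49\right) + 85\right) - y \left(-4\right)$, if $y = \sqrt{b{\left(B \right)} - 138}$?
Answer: $-5354 + \frac{4 i \sqrt{3455}}{5} \approx -5354.0 + 47.023 i$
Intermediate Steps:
$b{\left(m \right)} = \frac{1}{4 + m}$
$y = \frac{i \sqrt{3455}}{5}$ ($y = \sqrt{\frac{1}{4 - 9} - 138} = \sqrt{\frac{1}{-5} - 138} = \sqrt{- \frac{1}{5} - 138} = \sqrt{- \frac{691}{5}} = \frac{i \sqrt{3455}}{5} \approx 11.756 i$)
$\left(111 \left(-49\right) + 85\right) - y \left(-4\right) = \left(111 \left(-49\right) + 85\right) - \frac{i \sqrt{3455}}{5} \left(-4\right) = \left(-5439 + 85\right) - - \frac{4 i \sqrt{3455}}{5} = -5354 + \frac{4 i \sqrt{3455}}{5}$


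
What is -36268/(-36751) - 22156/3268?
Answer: -173932833/30025567 ≈ -5.7928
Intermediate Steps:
-36268/(-36751) - 22156/3268 = -36268*(-1/36751) - 22156*1/3268 = 36268/36751 - 5539/817 = -173932833/30025567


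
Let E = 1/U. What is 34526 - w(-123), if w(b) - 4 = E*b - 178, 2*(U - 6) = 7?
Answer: 659546/19 ≈ 34713.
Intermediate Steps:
U = 19/2 (U = 6 + (½)*7 = 6 + 7/2 = 19/2 ≈ 9.5000)
E = 2/19 (E = 1/(19/2) = 2/19 ≈ 0.10526)
w(b) = -174 + 2*b/19 (w(b) = 4 + (2*b/19 - 178) = 4 + (-178 + 2*b/19) = -174 + 2*b/19)
34526 - w(-123) = 34526 - (-174 + (2/19)*(-123)) = 34526 - (-174 - 246/19) = 34526 - 1*(-3552/19) = 34526 + 3552/19 = 659546/19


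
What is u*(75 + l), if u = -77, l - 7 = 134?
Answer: -16632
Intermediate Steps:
l = 141 (l = 7 + 134 = 141)
u*(75 + l) = -77*(75 + 141) = -77*216 = -16632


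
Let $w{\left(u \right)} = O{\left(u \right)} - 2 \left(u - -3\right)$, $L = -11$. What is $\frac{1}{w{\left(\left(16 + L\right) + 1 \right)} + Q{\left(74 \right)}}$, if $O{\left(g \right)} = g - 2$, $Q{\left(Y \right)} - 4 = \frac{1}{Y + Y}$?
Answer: $- \frac{148}{1479} \approx -0.10007$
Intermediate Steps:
$Q{\left(Y \right)} = 4 + \frac{1}{2 Y}$ ($Q{\left(Y \right)} = 4 + \frac{1}{Y + Y} = 4 + \frac{1}{2 Y}$)
$O{\left(g \right)} = -2 + g$ ($O{\left(g \right)} = g - 2 = -2 + g$)
$w{\left(u \right)} = -8 - u$ ($w{\left(u \right)} = \left(-2 + u\right) - 2 \left(u - -3\right) = \left(-2 + u\right) - 2 \left(u + 3\right) = \left(-2 + u\right) - 2 \left(3 + u\right) = \left(-2 + u\right) - \left(6 + 2 u\right) = -8 - u$)
$\frac{1}{w{\left(\left(16 + L\right) + 1 \right)} + Q{\left(74 \right)}} = \frac{1}{\left(-8 - \left(\left(16 - 11\right) + 1\right)\right) + \left(4 + \frac{1}{2 \cdot 74}\right)} = \frac{1}{\left(-8 - \left(5 + 1\right)\right) + \left(4 + \frac{1}{2} \cdot \frac{1}{74}\right)} = \frac{1}{\left(-8 - 6\right) + \left(4 + \frac{1}{148}\right)} = \frac{1}{\left(-8 - 6\right) + \frac{593}{148}} = \frac{1}{-14 + \frac{593}{148}} = \frac{1}{- \frac{1479}{148}} = - \frac{148}{1479}$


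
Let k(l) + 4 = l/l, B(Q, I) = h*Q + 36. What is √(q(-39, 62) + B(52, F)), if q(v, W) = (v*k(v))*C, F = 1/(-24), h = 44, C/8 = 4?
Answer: 2*√1517 ≈ 77.897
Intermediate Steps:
C = 32 (C = 8*4 = 32)
F = -1/24 ≈ -0.041667
B(Q, I) = 36 + 44*Q (B(Q, I) = 44*Q + 36 = 36 + 44*Q)
k(l) = -3 (k(l) = -4 + l/l = -4 + 1 = -3)
q(v, W) = -96*v (q(v, W) = (v*(-3))*32 = -3*v*32 = -96*v)
√(q(-39, 62) + B(52, F)) = √(-96*(-39) + (36 + 44*52)) = √(3744 + (36 + 2288)) = √(3744 + 2324) = √6068 = 2*√1517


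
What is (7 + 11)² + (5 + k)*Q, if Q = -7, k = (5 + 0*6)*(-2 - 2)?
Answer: 429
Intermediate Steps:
k = -20 (k = (5 + 0)*(-4) = 5*(-4) = -20)
(7 + 11)² + (5 + k)*Q = (7 + 11)² + (5 - 20)*(-7) = 18² - 15*(-7) = 324 + 105 = 429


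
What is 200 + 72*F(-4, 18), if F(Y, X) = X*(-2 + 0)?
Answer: -2392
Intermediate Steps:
F(Y, X) = -2*X (F(Y, X) = X*(-2) = -2*X)
200 + 72*F(-4, 18) = 200 + 72*(-2*18) = 200 + 72*(-36) = 200 - 2592 = -2392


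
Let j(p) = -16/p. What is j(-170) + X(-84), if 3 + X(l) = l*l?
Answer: 599513/85 ≈ 7053.1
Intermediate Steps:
X(l) = -3 + l² (X(l) = -3 + l*l = -3 + l²)
j(-170) + X(-84) = -16/(-170) + (-3 + (-84)²) = -16*(-1/170) + (-3 + 7056) = 8/85 + 7053 = 599513/85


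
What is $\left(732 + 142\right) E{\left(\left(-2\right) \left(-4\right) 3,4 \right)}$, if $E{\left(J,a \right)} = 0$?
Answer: $0$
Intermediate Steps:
$\left(732 + 142\right) E{\left(\left(-2\right) \left(-4\right) 3,4 \right)} = \left(732 + 142\right) 0 = 874 \cdot 0 = 0$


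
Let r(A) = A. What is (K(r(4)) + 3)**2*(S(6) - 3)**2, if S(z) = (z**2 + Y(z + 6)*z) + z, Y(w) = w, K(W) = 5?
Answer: 788544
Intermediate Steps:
S(z) = z + z**2 + z*(6 + z) (S(z) = (z**2 + (z + 6)*z) + z = (z**2 + (6 + z)*z) + z = (z**2 + z*(6 + z)) + z = z + z**2 + z*(6 + z))
(K(r(4)) + 3)**2*(S(6) - 3)**2 = (5 + 3)**2*(6*(7 + 2*6) - 3)**2 = 8**2*(6*(7 + 12) - 3)**2 = 64*(6*19 - 3)**2 = 64*(114 - 3)**2 = 64*111**2 = 64*12321 = 788544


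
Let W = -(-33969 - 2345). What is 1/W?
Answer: 1/36314 ≈ 2.7538e-5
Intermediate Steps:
W = 36314 (W = -1*(-36314) = 36314)
1/W = 1/36314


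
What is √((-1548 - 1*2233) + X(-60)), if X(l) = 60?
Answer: 61*I ≈ 61.0*I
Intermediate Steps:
√((-1548 - 1*2233) + X(-60)) = √((-1548 - 1*2233) + 60) = √((-1548 - 2233) + 60) = √(-3781 + 60) = √(-3721) = 61*I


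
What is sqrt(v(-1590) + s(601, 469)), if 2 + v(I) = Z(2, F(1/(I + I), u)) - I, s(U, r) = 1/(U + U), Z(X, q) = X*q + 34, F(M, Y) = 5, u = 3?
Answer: sqrt(2357921330)/1202 ≈ 40.398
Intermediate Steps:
Z(X, q) = 34 + X*q
s(U, r) = 1/(2*U)
v(I) = 42 - I (v(I) = -2 + ((34 + 2*5) - I) = -2 + ((34 + 10) - I) = -2 + (44 - I) = 42 - I)
sqrt(v(-1590) + s(601, 469)) = sqrt((42 - 1*(-1590)) + (1/2)/601) = sqrt((42 + 1590) + (1/2)*(1/601)) = sqrt(1632 + 1/1202) = sqrt(1961665/1202) = sqrt(2357921330)/1202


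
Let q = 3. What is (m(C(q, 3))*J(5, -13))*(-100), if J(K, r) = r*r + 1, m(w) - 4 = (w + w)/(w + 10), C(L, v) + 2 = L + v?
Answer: -544000/7 ≈ -77714.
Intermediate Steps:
C(L, v) = -2 + L + v (C(L, v) = -2 + (L + v) = -2 + L + v)
m(w) = 4 + 2*w/(10 + w) (m(w) = 4 + (w + w)/(w + 10) = 4 + (2*w)/(10 + w) = 4 + 2*w/(10 + w))
J(K, r) = 1 + r**2 (J(K, r) = r**2 + 1 = 1 + r**2)
(m(C(q, 3))*J(5, -13))*(-100) = ((2*(20 + 3*(-2 + 3 + 3))/(10 + (-2 + 3 + 3)))*(1 + (-13)**2))*(-100) = ((2*(20 + 3*4)/(10 + 4))*(1 + 169))*(-100) = ((2*(20 + 12)/14)*170)*(-100) = ((2*(1/14)*32)*170)*(-100) = ((32/7)*170)*(-100) = (5440/7)*(-100) = -544000/7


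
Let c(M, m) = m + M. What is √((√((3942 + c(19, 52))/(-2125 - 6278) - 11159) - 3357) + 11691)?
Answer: √(588467148606 + 8403*I*√787975275270)/8403 ≈ 91.293 + 0.57857*I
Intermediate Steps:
c(M, m) = M + m
√((√((3942 + c(19, 52))/(-2125 - 6278) - 11159) - 3357) + 11691) = √((√((3942 + (19 + 52))/(-2125 - 6278) - 11159) - 3357) + 11691) = √((√((3942 + 71)/(-8403) - 11159) - 3357) + 11691) = √((√(4013*(-1/8403) - 11159) - 3357) + 11691) = √((√(-4013/8403 - 11159) - 3357) + 11691) = √((√(-93773090/8403) - 3357) + 11691) = √((I*√787975275270/8403 - 3357) + 11691) = √((-3357 + I*√787975275270/8403) + 11691) = √(8334 + I*√787975275270/8403)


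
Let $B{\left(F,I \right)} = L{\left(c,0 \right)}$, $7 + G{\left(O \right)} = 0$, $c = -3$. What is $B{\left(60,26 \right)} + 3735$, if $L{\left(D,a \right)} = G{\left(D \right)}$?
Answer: $3728$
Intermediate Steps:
$G{\left(O \right)} = -7$ ($G{\left(O \right)} = -7 + 0 = -7$)
$L{\left(D,a \right)} = -7$
$B{\left(F,I \right)} = -7$
$B{\left(60,26 \right)} + 3735 = -7 + 3735 = 3728$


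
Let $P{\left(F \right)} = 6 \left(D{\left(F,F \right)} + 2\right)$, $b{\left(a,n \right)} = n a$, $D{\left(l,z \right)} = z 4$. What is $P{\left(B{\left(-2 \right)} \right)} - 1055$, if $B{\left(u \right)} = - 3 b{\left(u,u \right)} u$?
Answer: $-467$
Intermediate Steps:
$D{\left(l,z \right)} = 4 z$
$b{\left(a,n \right)} = a n$
$B{\left(u \right)} = - 3 u^{3}$ ($B{\left(u \right)} = - 3 u u u = - 3 u^{2} u = - 3 u^{3}$)
$P{\left(F \right)} = 12 + 24 F$ ($P{\left(F \right)} = 6 \left(4 F + 2\right) = 6 \left(2 + 4 F\right) = 12 + 24 F$)
$P{\left(B{\left(-2 \right)} \right)} - 1055 = \left(12 + 24 \left(- 3 \left(-2\right)^{3}\right)\right) - 1055 = \left(12 + 24 \left(\left(-3\right) \left(-8\right)\right)\right) - 1055 = \left(12 + 24 \cdot 24\right) - 1055 = \left(12 + 576\right) - 1055 = 588 - 1055 = -467$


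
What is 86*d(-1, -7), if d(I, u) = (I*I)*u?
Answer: -602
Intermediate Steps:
d(I, u) = u*I² (d(I, u) = I²*u = u*I²)
86*d(-1, -7) = 86*(-7*(-1)²) = 86*(-7*1) = 86*(-7) = -602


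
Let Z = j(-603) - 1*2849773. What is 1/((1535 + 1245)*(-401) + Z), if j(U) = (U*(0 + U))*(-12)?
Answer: -1/8327861 ≈ -1.2008e-7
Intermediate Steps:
j(U) = -12*U² (j(U) = (U*U)*(-12) = U²*(-12) = -12*U²)
Z = -7213081 (Z = -12*(-603)² - 1*2849773 = -12*363609 - 2849773 = -4363308 - 2849773 = -7213081)
1/((1535 + 1245)*(-401) + Z) = 1/((1535 + 1245)*(-401) - 7213081) = 1/(2780*(-401) - 7213081) = 1/(-1114780 - 7213081) = 1/(-8327861) = -1/8327861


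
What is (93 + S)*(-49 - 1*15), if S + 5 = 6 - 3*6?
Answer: -4864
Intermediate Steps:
S = -17 (S = -5 + (6 - 3*6) = -5 + (6 - 18) = -5 - 12 = -17)
(93 + S)*(-49 - 1*15) = (93 - 17)*(-49 - 1*15) = 76*(-49 - 15) = 76*(-64) = -4864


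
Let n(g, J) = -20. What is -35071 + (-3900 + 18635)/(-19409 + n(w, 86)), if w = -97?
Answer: -681409194/19429 ≈ -35072.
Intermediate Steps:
-35071 + (-3900 + 18635)/(-19409 + n(w, 86)) = -35071 + (-3900 + 18635)/(-19409 - 20) = -35071 + 14735/(-19429) = -35071 + 14735*(-1/19429) = -35071 - 14735/19429 = -681409194/19429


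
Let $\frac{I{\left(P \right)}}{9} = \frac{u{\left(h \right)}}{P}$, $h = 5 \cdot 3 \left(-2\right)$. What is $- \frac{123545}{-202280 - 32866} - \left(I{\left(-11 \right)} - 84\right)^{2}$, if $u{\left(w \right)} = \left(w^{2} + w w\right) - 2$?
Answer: $- \frac{68807287335511}{28452666} \approx -2.4183 \cdot 10^{6}$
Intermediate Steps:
$h = -30$ ($h = 15 \left(-2\right) = -30$)
$u{\left(w \right)} = -2 + 2 w^{2}$ ($u{\left(w \right)} = \left(w^{2} + w^{2}\right) - 2 = 2 w^{2} - 2 = -2 + 2 w^{2}$)
$I{\left(P \right)} = \frac{16182}{P}$ ($I{\left(P \right)} = 9 \frac{-2 + 2 \left(-30\right)^{2}}{P} = 9 \frac{-2 + 2 \cdot 900}{P} = 9 \frac{-2 + 1800}{P} = 9 \frac{1798}{P} = \frac{16182}{P}$)
$- \frac{123545}{-202280 - 32866} - \left(I{\left(-11 \right)} - 84\right)^{2} = - \frac{123545}{-202280 - 32866} - \left(\frac{16182}{-11} - 84\right)^{2} = - \frac{123545}{-235146} - \left(16182 \left(- \frac{1}{11}\right) - 84\right)^{2} = \left(-123545\right) \left(- \frac{1}{235146}\right) - \left(- \frac{16182}{11} - 84\right)^{2} = \frac{123545}{235146} - \left(- \frac{17106}{11}\right)^{2} = \frac{123545}{235146} - \frac{292615236}{121} = - \frac{68807287335511}{28452666}$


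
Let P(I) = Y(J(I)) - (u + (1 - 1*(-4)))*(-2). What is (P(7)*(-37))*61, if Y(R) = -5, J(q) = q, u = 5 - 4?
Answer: -15799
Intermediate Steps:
u = 1
P(I) = 7 (P(I) = -5 - (1 + (1 - 1*(-4)))*(-2) = -5 - (1 + (1 + 4))*(-2) = -5 - (1 + 5)*(-2) = -5 - 6*(-2) = -5 - 1*(-12) = -5 + 12 = 7)
(P(7)*(-37))*61 = (7*(-37))*61 = -259*61 = -15799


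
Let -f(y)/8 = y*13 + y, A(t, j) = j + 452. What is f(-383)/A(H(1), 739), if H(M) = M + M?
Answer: 42896/1191 ≈ 36.017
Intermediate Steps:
H(M) = 2*M
A(t, j) = 452 + j
f(y) = -112*y (f(y) = -8*(y*13 + y) = -8*(13*y + y) = -112*y)
f(-383)/A(H(1), 739) = (-112*(-383))/(452 + 739) = 42896/1191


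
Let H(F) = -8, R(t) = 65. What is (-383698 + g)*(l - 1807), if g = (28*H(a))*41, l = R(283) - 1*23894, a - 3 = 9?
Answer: 10071922952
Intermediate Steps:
a = 12 (a = 3 + 9 = 12)
l = -23829 (l = 65 - 1*23894 = 65 - 23894 = -23829)
g = -9184 (g = (28*(-8))*41 = -224*41 = -9184)
(-383698 + g)*(l - 1807) = (-383698 - 9184)*(-23829 - 1807) = -392882*(-25636) = 10071922952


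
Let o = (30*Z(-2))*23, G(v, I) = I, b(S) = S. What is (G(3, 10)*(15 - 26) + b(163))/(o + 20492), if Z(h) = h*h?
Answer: 53/23252 ≈ 0.0022794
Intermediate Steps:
Z(h) = h**2
o = 2760 (o = (30*(-2)**2)*23 = (30*4)*23 = 120*23 = 2760)
(G(3, 10)*(15 - 26) + b(163))/(o + 20492) = (10*(15 - 26) + 163)/(2760 + 20492) = (10*(-11) + 163)/23252 = (-110 + 163)*(1/23252) = 53*(1/23252) = 53/23252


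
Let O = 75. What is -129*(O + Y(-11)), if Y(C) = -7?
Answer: -8772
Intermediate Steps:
-129*(O + Y(-11)) = -129*(75 - 7) = -129*68 = -8772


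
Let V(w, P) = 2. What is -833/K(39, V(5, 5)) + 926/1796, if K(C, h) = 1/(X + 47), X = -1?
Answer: -34409101/898 ≈ -38318.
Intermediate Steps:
K(C, h) = 1/46 (K(C, h) = 1/(-1 + 47) = 1/46)
-833/K(39, V(5, 5)) + 926/1796 = -833/1/46 + 926/1796 = -833*46 + 926*(1/1796) = -38318 + 463/898 = -34409101/898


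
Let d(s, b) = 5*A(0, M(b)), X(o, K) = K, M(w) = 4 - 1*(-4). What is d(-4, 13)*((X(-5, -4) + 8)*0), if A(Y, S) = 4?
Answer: 0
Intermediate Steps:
M(w) = 8 (M(w) = 4 + 4 = 8)
d(s, b) = 20 (d(s, b) = 5*4 = 20)
d(-4, 13)*((X(-5, -4) + 8)*0) = 20*((-4 + 8)*0) = 20*(4*0) = 20*0 = 0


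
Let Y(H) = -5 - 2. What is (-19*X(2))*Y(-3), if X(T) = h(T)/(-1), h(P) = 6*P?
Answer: -1596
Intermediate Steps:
Y(H) = -7
X(T) = -6*T (X(T) = (6*T)/(-1) = (6*T)*(-1) = -6*T)
(-19*X(2))*Y(-3) = -(-114)*2*(-7) = -19*(-12)*(-7) = 228*(-7) = -1596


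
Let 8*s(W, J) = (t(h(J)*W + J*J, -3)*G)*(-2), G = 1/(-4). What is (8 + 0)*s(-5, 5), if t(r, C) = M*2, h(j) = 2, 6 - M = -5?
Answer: 11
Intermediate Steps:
M = 11 (M = 6 - 1*(-5) = 6 + 5 = 11)
G = -¼ ≈ -0.25000
t(r, C) = 22 (t(r, C) = 11*2 = 22)
s(W, J) = 11/8 (s(W, J) = ((22*(-¼))*(-2))/8 = (-11/2*(-2))/8 = (⅛)*11 = 11/8)
(8 + 0)*s(-5, 5) = (8 + 0)*(11/8) = 8*(11/8) = 11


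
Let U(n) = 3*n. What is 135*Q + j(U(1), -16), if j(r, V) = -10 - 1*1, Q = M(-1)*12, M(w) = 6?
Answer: 9709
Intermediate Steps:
Q = 72 (Q = 6*12 = 72)
j(r, V) = -11 (j(r, V) = -10 - 1 = -11)
135*Q + j(U(1), -16) = 135*72 - 11 = 9720 - 11 = 9709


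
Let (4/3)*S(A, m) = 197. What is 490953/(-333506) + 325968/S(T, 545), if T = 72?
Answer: 144852994003/65700682 ≈ 2204.7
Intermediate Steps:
S(A, m) = 591/4 (S(A, m) = (3/4)*197 = 591/4)
490953/(-333506) + 325968/S(T, 545) = 490953/(-333506) + 325968/(591/4) = 490953*(-1/333506) + 325968*(4/591) = -490953/333506 + 434624/197 = 144852994003/65700682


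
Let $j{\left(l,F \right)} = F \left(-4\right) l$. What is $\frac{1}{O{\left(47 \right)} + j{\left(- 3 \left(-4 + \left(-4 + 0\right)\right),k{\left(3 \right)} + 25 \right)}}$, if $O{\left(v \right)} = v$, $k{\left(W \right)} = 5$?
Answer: $- \frac{1}{2833} \approx -0.00035298$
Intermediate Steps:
$j{\left(l,F \right)} = - 4 F l$
$\frac{1}{O{\left(47 \right)} + j{\left(- 3 \left(-4 + \left(-4 + 0\right)\right),k{\left(3 \right)} + 25 \right)}} = \frac{1}{47 - 4 \left(5 + 25\right) \left(- 3 \left(-4 + \left(-4 + 0\right)\right)\right)} = \frac{1}{47 - 120 \left(- 3 \left(-4 - 4\right)\right)} = \frac{1}{47 - 120 \left(\left(-3\right) \left(-8\right)\right)} = \frac{1}{47 - 120 \cdot 24} = \frac{1}{47 - 2880} = \frac{1}{-2833} = - \frac{1}{2833}$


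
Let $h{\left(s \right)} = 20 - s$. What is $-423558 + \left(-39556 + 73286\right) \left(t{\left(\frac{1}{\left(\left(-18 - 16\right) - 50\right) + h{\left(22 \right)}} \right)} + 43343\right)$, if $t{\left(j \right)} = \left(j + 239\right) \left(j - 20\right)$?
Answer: $\frac{4808215566991}{3698} \approx 1.3002 \cdot 10^{9}$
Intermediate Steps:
$t{\left(j \right)} = \left(-20 + j\right) \left(239 + j\right)$ ($t{\left(j \right)} = \left(239 + j\right) \left(-20 + j\right) = \left(-20 + j\right) \left(239 + j\right)$)
$-423558 + \left(-39556 + 73286\right) \left(t{\left(\frac{1}{\left(\left(-18 - 16\right) - 50\right) + h{\left(22 \right)}} \right)} + 43343\right) = -423558 + \left(-39556 + 73286\right) \left(\left(-4780 + \left(\frac{1}{\left(\left(-18 - 16\right) - 50\right) + \left(20 - 22\right)}\right)^{2} + \frac{219}{\left(\left(-18 - 16\right) - 50\right) + \left(20 - 22\right)}\right) + 43343\right) = -423558 + 33730 \left(\left(-4780 + \left(\frac{1}{\left(-34 - 50\right) + \left(20 - 22\right)}\right)^{2} + \frac{219}{\left(-34 - 50\right) + \left(20 - 22\right)}\right) + 43343\right) = -423558 + 33730 \left(\left(-4780 + \left(\frac{1}{-84 - 2}\right)^{2} + \frac{219}{-84 - 2}\right) + 43343\right) = -423558 + 33730 \left(\left(-4780 + \left(\frac{1}{-86}\right)^{2} + \frac{219}{-86}\right) + 43343\right) = -423558 + 33730 \left(\left(-4780 + \left(- \frac{1}{86}\right)^{2} + 219 \left(- \frac{1}{86}\right)\right) + 43343\right) = -423558 + 33730 \left(\left(-4780 + \frac{1}{7396} - \frac{219}{86}\right) + 43343\right) = -423558 + 33730 \left(- \frac{35371713}{7396} + 43343\right) = -423558 + 33730 \cdot \frac{285193115}{7396} = -423558 + \frac{4809781884475}{3698} = \frac{4808215566991}{3698}$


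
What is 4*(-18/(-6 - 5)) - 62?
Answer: -610/11 ≈ -55.455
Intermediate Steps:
4*(-18/(-6 - 5)) - 62 = 4*(-18/(-11)) - 62 = 4*(-18*(-1/11)) - 62 = 4*(18/11) - 62 = 72/11 - 62 = -610/11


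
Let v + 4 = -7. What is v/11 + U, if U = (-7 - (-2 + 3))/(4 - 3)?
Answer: -9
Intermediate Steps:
v = -11 (v = -4 - 7 = -11)
U = -8 (U = (-7 - 1*1)/1 = (-7 - 1)*1 = -8*1 = -8)
v/11 + U = -11/11 - 8 = -11*1/11 - 8 = -1 - 8 = -9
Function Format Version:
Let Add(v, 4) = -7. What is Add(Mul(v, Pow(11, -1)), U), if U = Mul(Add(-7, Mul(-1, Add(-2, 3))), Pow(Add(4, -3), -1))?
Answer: -9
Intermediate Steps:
v = -11 (v = Add(-4, -7) = -11)
U = -8 (U = Mul(Add(-7, Mul(-1, 1)), Pow(1, -1)) = Mul(Add(-7, -1), 1) = Mul(-8, 1) = -8)
Add(Mul(v, Pow(11, -1)), U) = Add(Mul(-11, Pow(11, -1)), -8) = Add(Mul(-11, Rational(1, 11)), -8) = Add(-1, -8) = -9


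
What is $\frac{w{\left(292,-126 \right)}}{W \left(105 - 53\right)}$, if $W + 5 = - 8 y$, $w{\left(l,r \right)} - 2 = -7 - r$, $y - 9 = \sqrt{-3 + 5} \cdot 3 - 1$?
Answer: $- \frac{2783}{62556} + \frac{242 \sqrt{2}}{15639} \approx -0.022604$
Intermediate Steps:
$y = 8 + 3 \sqrt{2}$ ($y = 9 - \left(1 - \sqrt{-3 + 5} \cdot 3\right) = 9 - \left(1 - \sqrt{2} \cdot 3\right) = 9 - \left(1 - 3 \sqrt{2}\right) = 8 + 3 \sqrt{2} \approx 12.243$)
$w{\left(l,r \right)} = -5 - r$ ($w{\left(l,r \right)} = 2 - \left(7 + r\right) = -5 - r$)
$W = -69 - 24 \sqrt{2}$ ($W = -5 - 8 \left(8 + 3 \sqrt{2}\right) = -5 - \left(64 + 24 \sqrt{2}\right) = -69 - 24 \sqrt{2} \approx -102.94$)
$\frac{w{\left(292,-126 \right)}}{W \left(105 - 53\right)} = \frac{-5 - -126}{\left(-69 - 24 \sqrt{2}\right) \left(105 - 53\right)} = \frac{-5 + 126}{\left(-69 - 24 \sqrt{2}\right) 52} = \frac{121}{-3588 - 1248 \sqrt{2}}$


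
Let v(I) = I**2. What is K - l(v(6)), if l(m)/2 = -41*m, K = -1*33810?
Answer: -30858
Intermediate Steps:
K = -33810
l(m) = -82*m (l(m) = 2*(-41*m) = -82*m)
K - l(v(6)) = -33810 - (-82)*6**2 = -33810 - (-82)*36 = -33810 - 1*(-2952) = -33810 + 2952 = -30858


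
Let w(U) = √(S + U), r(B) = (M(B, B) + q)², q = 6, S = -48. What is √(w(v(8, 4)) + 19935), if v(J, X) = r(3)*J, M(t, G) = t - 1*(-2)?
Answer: √(19935 + 2*√230) ≈ 141.30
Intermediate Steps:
M(t, G) = 2 + t (M(t, G) = t + 2 = 2 + t)
r(B) = (8 + B)² (r(B) = ((2 + B) + 6)² = (8 + B)²)
v(J, X) = 121*J (v(J, X) = (8 + 3)²*J = 11²*J = 121*J)
w(U) = √(-48 + U)
√(w(v(8, 4)) + 19935) = √(√(-48 + 121*8) + 19935) = √(√(-48 + 968) + 19935) = √(√920 + 19935) = √(2*√230 + 19935) = √(19935 + 2*√230)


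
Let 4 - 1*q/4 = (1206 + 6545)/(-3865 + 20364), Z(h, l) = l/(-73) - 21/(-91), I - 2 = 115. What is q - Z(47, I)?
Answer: 242579718/15657551 ≈ 15.493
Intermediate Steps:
I = 117 (I = 2 + 115 = 117)
Z(h, l) = 3/13 - l/73 (Z(h, l) = l*(-1/73) - 21*(-1/91) = -l/73 + 3/13 = 3/13 - l/73)
q = 232980/16499 (q = 16 - 4*(1206 + 6545)/(-3865 + 20364) = 16 - 31004/16499 = 232980/16499 ≈ 14.121)
q - Z(47, I) = 232980/16499 - (3/13 - 1/73*117) = 232980/16499 - (3/13 - 117/73) = 232980/16499 - 1*(-1302/949) = 232980/16499 + 1302/949 = 242579718/15657551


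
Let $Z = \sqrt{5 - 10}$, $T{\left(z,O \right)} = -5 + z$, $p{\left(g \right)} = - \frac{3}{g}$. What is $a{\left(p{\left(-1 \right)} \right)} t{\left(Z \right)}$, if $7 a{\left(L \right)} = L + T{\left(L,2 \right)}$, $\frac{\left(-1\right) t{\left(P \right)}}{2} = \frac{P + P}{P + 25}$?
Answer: $- \frac{4 \sqrt{5}}{- 175 i + 7 \sqrt{5}} \approx -0.0045351 - 0.050704 i$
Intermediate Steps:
$Z = i \sqrt{5}$ ($Z = \sqrt{-5} = i \sqrt{5} \approx 2.2361 i$)
$t{\left(P \right)} = - \frac{4 P}{25 + P}$ ($t{\left(P \right)} = - 2 \frac{P + P}{P + 25} = - 2 \frac{2 P}{25 + P} = - \frac{4 P}{25 + P}$)
$a{\left(L \right)} = - \frac{5}{7} + \frac{2 L}{7}$ ($a{\left(L \right)} = \frac{L + \left(-5 + L\right)}{7} = \frac{-5 + 2 L}{7} = - \frac{5}{7} + \frac{2 L}{7}$)
$a{\left(p{\left(-1 \right)} \right)} t{\left(Z \right)} = \left(- \frac{5}{7} + \frac{2 \left(- \frac{3}{-1}\right)}{7}\right) \left(- \frac{4 i \sqrt{5}}{25 + i \sqrt{5}}\right) = \left(- \frac{5}{7} + \frac{2 \left(\left(-3\right) \left(-1\right)\right)}{7}\right) \left(- \frac{4 i \sqrt{5}}{25 + i \sqrt{5}}\right) = \left(- \frac{5}{7} + \frac{2}{7} \cdot 3\right) \left(- \frac{4 i \sqrt{5}}{25 + i \sqrt{5}}\right) = \left(- \frac{5}{7} + \frac{6}{7}\right) \left(- \frac{4 i \sqrt{5}}{25 + i \sqrt{5}}\right) = \frac{\left(-4\right) i \sqrt{5} \frac{1}{25 + i \sqrt{5}}}{7} = - \frac{4 i \sqrt{5}}{7 \left(25 + i \sqrt{5}\right)}$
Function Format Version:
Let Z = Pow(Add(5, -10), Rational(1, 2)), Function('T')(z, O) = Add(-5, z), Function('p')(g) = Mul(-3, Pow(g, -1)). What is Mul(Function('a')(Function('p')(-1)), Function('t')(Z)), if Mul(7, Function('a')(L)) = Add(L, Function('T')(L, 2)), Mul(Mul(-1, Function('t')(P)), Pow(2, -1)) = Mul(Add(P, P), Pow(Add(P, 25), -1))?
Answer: Mul(-4, Pow(5, Rational(1, 2)), Pow(Add(Mul(-175, I), Mul(7, Pow(5, Rational(1, 2)))), -1)) ≈ Add(-0.0045351, Mul(-0.050704, I))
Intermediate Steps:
Z = Mul(I, Pow(5, Rational(1, 2))) (Z = Pow(-5, Rational(1, 2)) = Mul(I, Pow(5, Rational(1, 2))) ≈ Mul(2.2361, I))
Function('t')(P) = Mul(-4, P, Pow(Add(25, P), -1)) (Function('t')(P) = Mul(-2, Mul(Add(P, P), Pow(Add(P, 25), -1))) = Mul(-2, Mul(Mul(2, P), Pow(Add(25, P), -1))) = Mul(-2, Mul(2, P, Pow(Add(25, P), -1))) = Mul(-4, P, Pow(Add(25, P), -1)))
Function('a')(L) = Add(Rational(-5, 7), Mul(Rational(2, 7), L)) (Function('a')(L) = Mul(Rational(1, 7), Add(L, Add(-5, L))) = Mul(Rational(1, 7), Add(-5, Mul(2, L))) = Add(Rational(-5, 7), Mul(Rational(2, 7), L)))
Mul(Function('a')(Function('p')(-1)), Function('t')(Z)) = Mul(Add(Rational(-5, 7), Mul(Rational(2, 7), Mul(-3, Pow(-1, -1)))), Mul(-4, Mul(I, Pow(5, Rational(1, 2))), Pow(Add(25, Mul(I, Pow(5, Rational(1, 2)))), -1))) = Mul(Add(Rational(-5, 7), Mul(Rational(2, 7), Mul(-3, -1))), Mul(-4, I, Pow(5, Rational(1, 2)), Pow(Add(25, Mul(I, Pow(5, Rational(1, 2)))), -1))) = Mul(Add(Rational(-5, 7), Mul(Rational(2, 7), 3)), Mul(-4, I, Pow(5, Rational(1, 2)), Pow(Add(25, Mul(I, Pow(5, Rational(1, 2)))), -1))) = Mul(Add(Rational(-5, 7), Rational(6, 7)), Mul(-4, I, Pow(5, Rational(1, 2)), Pow(Add(25, Mul(I, Pow(5, Rational(1, 2)))), -1))) = Mul(Rational(1, 7), Mul(-4, I, Pow(5, Rational(1, 2)), Pow(Add(25, Mul(I, Pow(5, Rational(1, 2)))), -1))) = Mul(Rational(-4, 7), I, Pow(5, Rational(1, 2)), Pow(Add(25, Mul(I, Pow(5, Rational(1, 2)))), -1))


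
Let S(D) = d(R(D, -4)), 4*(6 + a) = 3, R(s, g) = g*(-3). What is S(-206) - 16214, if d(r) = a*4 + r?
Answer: -16223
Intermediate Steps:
R(s, g) = -3*g
a = -21/4 (a = -6 + (¼)*3 = -6 + ¾ = -21/4 ≈ -5.2500)
d(r) = -21 + r (d(r) = -21/4*4 + r = -21 + r)
S(D) = -9 (S(D) = -21 - 3*(-4) = -21 + 12 = -9)
S(-206) - 16214 = -9 - 16214 = -16223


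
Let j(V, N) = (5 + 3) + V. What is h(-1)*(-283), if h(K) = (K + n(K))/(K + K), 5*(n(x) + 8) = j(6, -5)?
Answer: -8773/10 ≈ -877.30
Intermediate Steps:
j(V, N) = 8 + V
n(x) = -26/5 (n(x) = -8 + (8 + 6)/5 = -8 + (1/5)*14 = -8 + 14/5 = -26/5)
h(K) = (-26/5 + K)/(2*K) (h(K) = (K - 26/5)/(K + K) = (-26/5 + K)/((2*K)) = (-26/5 + K)*(1/(2*K)) = (-26/5 + K)/(2*K))
h(-1)*(-283) = ((1/10)*(-26 + 5*(-1))/(-1))*(-283) = ((1/10)*(-1)*(-26 - 5))*(-283) = ((1/10)*(-1)*(-31))*(-283) = (31/10)*(-283) = -8773/10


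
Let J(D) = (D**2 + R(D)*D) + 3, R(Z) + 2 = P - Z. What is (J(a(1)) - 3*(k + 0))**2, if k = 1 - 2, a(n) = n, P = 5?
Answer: 81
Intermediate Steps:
R(Z) = 3 - Z (R(Z) = -2 + (5 - Z) = 3 - Z)
k = -1
J(D) = 3 + D**2 + D*(3 - D) (J(D) = (D**2 + (3 - D)*D) + 3 = (D**2 + D*(3 - D)) + 3 = 3 + D**2 + D*(3 - D))
(J(a(1)) - 3*(k + 0))**2 = ((3 + 3*1) - 3*(-1 + 0))**2 = ((3 + 3) - 3*(-1))**2 = (6 + 3)**2 = 9**2 = 81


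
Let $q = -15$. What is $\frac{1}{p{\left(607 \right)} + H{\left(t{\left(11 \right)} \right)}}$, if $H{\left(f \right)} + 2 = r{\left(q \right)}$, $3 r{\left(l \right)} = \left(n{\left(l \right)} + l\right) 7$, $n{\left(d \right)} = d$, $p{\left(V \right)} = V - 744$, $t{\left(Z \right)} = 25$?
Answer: $- \frac{1}{209} \approx -0.0047847$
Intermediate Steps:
$p{\left(V \right)} = -744 + V$
$r{\left(l \right)} = \frac{14 l}{3}$ ($r{\left(l \right)} = \frac{\left(l + l\right) 7}{3} = \frac{2 l 7}{3} = \frac{14 l}{3}$)
$H{\left(f \right)} = -72$ ($H{\left(f \right)} = -2 + \frac{14}{3} \left(-15\right) = -2 - 70 = -72$)
$\frac{1}{p{\left(607 \right)} + H{\left(t{\left(11 \right)} \right)}} = \frac{1}{\left(-744 + 607\right) - 72} = \frac{1}{-137 - 72} = \frac{1}{-209} = - \frac{1}{209}$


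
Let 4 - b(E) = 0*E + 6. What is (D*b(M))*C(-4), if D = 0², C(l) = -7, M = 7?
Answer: 0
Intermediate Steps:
b(E) = -2 (b(E) = 4 - (0*E + 6) = 4 - (0 + 6) = 4 - 1*6 = 4 - 6 = -2)
D = 0
(D*b(M))*C(-4) = (0*(-2))*(-7) = 0*(-7) = 0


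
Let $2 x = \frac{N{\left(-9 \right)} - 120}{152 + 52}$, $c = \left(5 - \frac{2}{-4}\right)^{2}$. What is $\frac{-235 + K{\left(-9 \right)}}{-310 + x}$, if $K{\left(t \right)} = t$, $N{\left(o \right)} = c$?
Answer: $\frac{398208}{506279} \approx 0.78654$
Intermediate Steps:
$c = \frac{121}{4}$ ($c = \left(5 - - \frac{1}{2}\right)^{2} = \left(5 + \frac{1}{2}\right)^{2} = \left(\frac{11}{2}\right)^{2} = \frac{121}{4} \approx 30.25$)
$N{\left(o \right)} = \frac{121}{4}$
$x = - \frac{359}{1632}$ ($x = \frac{\left(\frac{121}{4} - 120\right) \frac{1}{152 + 52}}{2} = \frac{\left(- \frac{359}{4}\right) \frac{1}{204}}{2} = \frac{1}{2} \left(- \frac{359}{816}\right) = - \frac{359}{1632} \approx -0.21998$)
$\frac{-235 + K{\left(-9 \right)}}{-310 + x} = \frac{-235 - 9}{-310 - \frac{359}{1632}} = - \frac{244}{- \frac{506279}{1632}} = \left(-244\right) \left(- \frac{1632}{506279}\right) = \frac{398208}{506279}$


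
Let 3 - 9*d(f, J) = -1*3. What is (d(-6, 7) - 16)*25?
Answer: -1150/3 ≈ -383.33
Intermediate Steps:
d(f, J) = 2/3 (d(f, J) = 1/3 - (-1)*3/9 = 1/3 - 1/9*(-3) = 1/3 + 1/3 = 2/3)
(d(-6, 7) - 16)*25 = (2/3 - 16)*25 = -46/3*25 = -1150/3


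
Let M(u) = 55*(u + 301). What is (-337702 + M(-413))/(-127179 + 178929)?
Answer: -171931/25875 ≈ -6.6447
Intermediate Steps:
M(u) = 16555 + 55*u (M(u) = 55*(301 + u) = 16555 + 55*u)
(-337702 + M(-413))/(-127179 + 178929) = (-337702 + (16555 + 55*(-413)))/(-127179 + 178929) = (-337702 + (16555 - 22715))/51750 = (-337702 - 6160)*(1/51750) = -343862*1/51750 = -171931/25875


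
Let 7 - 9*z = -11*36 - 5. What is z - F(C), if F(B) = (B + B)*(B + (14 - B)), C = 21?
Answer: -1628/3 ≈ -542.67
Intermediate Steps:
F(B) = 28*B (F(B) = (2*B)*14 = 28*B)
z = 136/3 (z = 7/9 - (-11*36 - 5)/9 = 7/9 - (-396 - 5)/9 = 7/9 - ⅑*(-401) = 7/9 + 401/9 = 136/3 ≈ 45.333)
z - F(C) = 136/3 - 28*21 = 136/3 - 1*588 = 136/3 - 588 = -1628/3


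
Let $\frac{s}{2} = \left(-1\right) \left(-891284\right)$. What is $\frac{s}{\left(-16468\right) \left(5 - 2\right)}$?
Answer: $- \frac{445642}{12351} \approx -36.081$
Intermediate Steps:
$s = 1782568$ ($s = 2 \left(\left(-1\right) \left(-891284\right)\right) = 2 \cdot 891284 = 1782568$)
$\frac{s}{\left(-16468\right) \left(5 - 2\right)} = \frac{1782568}{\left(-16468\right) \left(5 - 2\right)} = \frac{1782568}{\left(-16468\right) 3} = \frac{1782568}{-49404} = 1782568 \left(- \frac{1}{49404}\right) = - \frac{445642}{12351}$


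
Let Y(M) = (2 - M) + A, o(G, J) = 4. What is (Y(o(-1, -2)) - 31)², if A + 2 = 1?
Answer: 1156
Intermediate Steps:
A = -1 (A = -2 + 1 = -1)
Y(M) = 1 - M (Y(M) = (2 - M) - 1 = 1 - M)
(Y(o(-1, -2)) - 31)² = ((1 - 1*4) - 31)² = ((1 - 4) - 31)² = (-3 - 31)² = (-34)² = 1156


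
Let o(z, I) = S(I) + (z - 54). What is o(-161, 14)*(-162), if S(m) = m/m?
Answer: 34668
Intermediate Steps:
S(m) = 1
o(z, I) = -53 + z (o(z, I) = 1 + (z - 54) = 1 + (-54 + z) = -53 + z)
o(-161, 14)*(-162) = (-53 - 161)*(-162) = -214*(-162) = 34668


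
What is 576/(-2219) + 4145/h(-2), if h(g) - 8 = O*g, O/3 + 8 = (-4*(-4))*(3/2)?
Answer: -9248443/195272 ≈ -47.362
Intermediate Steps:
O = 48 (O = -24 + 3*((-4*(-4))*(3/2)) = -24 + 3*(16*(3*(1/2))) = -24 + 3*(16*(3/2)) = -24 + 3*24 = -24 + 72 = 48)
h(g) = 8 + 48*g
576/(-2219) + 4145/h(-2) = 576/(-2219) + 4145/(8 + 48*(-2)) = 576*(-1/2219) + 4145/(8 - 96) = -576/2219 + 4145/(-88) = -576/2219 + 4145*(-1/88) = -576/2219 - 4145/88 = -9248443/195272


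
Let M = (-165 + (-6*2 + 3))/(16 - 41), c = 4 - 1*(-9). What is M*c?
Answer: 2262/25 ≈ 90.480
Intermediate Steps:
c = 13 (c = 4 + 9 = 13)
M = 174/25 (M = (-165 + (-12 + 3))/(-25) = (-165 - 9)*(-1/25) = -174*(-1/25) = 174/25 ≈ 6.9600)
M*c = (174/25)*13 = 2262/25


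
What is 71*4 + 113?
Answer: 397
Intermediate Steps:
71*4 + 113 = 284 + 113 = 397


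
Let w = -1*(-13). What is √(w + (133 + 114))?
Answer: 2*√65 ≈ 16.125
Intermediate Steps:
w = 13
√(w + (133 + 114)) = √(13 + (133 + 114)) = √(13 + 247) = √260 = 2*√65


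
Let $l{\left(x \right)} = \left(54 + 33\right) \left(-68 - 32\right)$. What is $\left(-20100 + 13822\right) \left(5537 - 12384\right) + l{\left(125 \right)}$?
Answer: $42976766$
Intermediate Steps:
$l{\left(x \right)} = -8700$ ($l{\left(x \right)} = 87 \left(-100\right) = -8700$)
$\left(-20100 + 13822\right) \left(5537 - 12384\right) + l{\left(125 \right)} = \left(-20100 + 13822\right) \left(5537 - 12384\right) - 8700 = \left(-6278\right) \left(-6847\right) - 8700 = 42985466 - 8700 = 42976766$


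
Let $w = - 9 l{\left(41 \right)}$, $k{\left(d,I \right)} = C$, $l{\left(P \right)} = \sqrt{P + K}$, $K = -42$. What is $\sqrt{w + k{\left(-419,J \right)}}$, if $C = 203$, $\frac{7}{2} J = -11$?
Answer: $\sqrt{203 - 9 i} \approx 14.251 - 0.31576 i$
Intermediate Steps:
$J = - \frac{22}{7}$ ($J = \frac{2}{7} \left(-11\right) = - \frac{22}{7} \approx -3.1429$)
$l{\left(P \right)} = \sqrt{-42 + P}$ ($l{\left(P \right)} = \sqrt{P - 42} = \sqrt{-42 + P}$)
$k{\left(d,I \right)} = 203$
$w = - 9 i$ ($w = - 9 \sqrt{-42 + 41} = - 9 \sqrt{-1} = - 9 i \approx - 9.0 i$)
$\sqrt{w + k{\left(-419,J \right)}} = \sqrt{- 9 i + 203} = \sqrt{203 - 9 i}$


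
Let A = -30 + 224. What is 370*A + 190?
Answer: 71970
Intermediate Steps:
A = 194
370*A + 190 = 370*194 + 190 = 71780 + 190 = 71970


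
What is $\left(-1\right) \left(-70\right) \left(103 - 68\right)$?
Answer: $2450$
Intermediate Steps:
$\left(-1\right) \left(-70\right) \left(103 - 68\right) = 70 \cdot 35 = 2450$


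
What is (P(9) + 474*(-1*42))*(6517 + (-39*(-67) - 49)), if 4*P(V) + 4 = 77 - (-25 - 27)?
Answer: -722003067/4 ≈ -1.8050e+8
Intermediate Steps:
P(V) = 125/4 (P(V) = -1 + (77 - (-25 - 27))/4 = -1 + (77 - 1*(-52))/4 = -1 + (77 + 52)/4 = -1 + (1/4)*129 = -1 + 129/4 = 125/4)
(P(9) + 474*(-1*42))*(6517 + (-39*(-67) - 49)) = (125/4 + 474*(-1*42))*(6517 + (-39*(-67) - 49)) = (125/4 + 474*(-42))*(6517 + (2613 - 49)) = (125/4 - 19908)*(6517 + 2564) = -79507/4*9081 = -722003067/4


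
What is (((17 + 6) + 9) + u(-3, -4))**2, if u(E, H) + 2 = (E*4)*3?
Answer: 36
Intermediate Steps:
u(E, H) = -2 + 12*E (u(E, H) = -2 + (E*4)*3 = -2 + (4*E)*3 = -2 + 12*E)
(((17 + 6) + 9) + u(-3, -4))**2 = (((17 + 6) + 9) + (-2 + 12*(-3)))**2 = ((23 + 9) + (-2 - 36))**2 = (32 - 38)**2 = (-6)**2 = 36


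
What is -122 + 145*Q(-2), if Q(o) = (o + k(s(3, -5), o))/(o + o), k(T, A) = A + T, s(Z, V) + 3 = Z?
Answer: 23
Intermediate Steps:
s(Z, V) = -3 + Z
Q(o) = 1 (Q(o) = (o + (o + (-3 + 3)))/(o + o) = (o + (o + 0))/((2*o)) = (o + o)*(1/(2*o)) = (2*o)*(1/(2*o)) = 1)
-122 + 145*Q(-2) = -122 + 145*1 = -122 + 145 = 23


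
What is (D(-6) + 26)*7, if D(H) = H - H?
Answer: 182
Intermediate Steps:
D(H) = 0
(D(-6) + 26)*7 = (0 + 26)*7 = 26*7 = 182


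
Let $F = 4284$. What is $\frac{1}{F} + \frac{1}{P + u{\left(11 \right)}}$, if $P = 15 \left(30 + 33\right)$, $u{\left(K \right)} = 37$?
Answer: $\frac{2633}{2103444} \approx 0.0012518$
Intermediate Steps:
$P = 945$ ($P = 15 \cdot 63 = 945$)
$\frac{1}{F} + \frac{1}{P + u{\left(11 \right)}} = \frac{1}{4284} + \frac{1}{945 + 37} = \frac{1}{4284} + \frac{1}{982} = \frac{2633}{2103444}$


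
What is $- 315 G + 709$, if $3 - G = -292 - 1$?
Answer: $-92531$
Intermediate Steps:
$G = 296$ ($G = 3 - \left(-292 - 1\right) = 3 - -293 = 3 + 293 = 296$)
$- 315 G + 709 = \left(-315\right) 296 + 709 = -93240 + 709 = -92531$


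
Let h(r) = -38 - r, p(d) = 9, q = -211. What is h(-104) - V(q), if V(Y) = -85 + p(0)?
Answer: 142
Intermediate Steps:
V(Y) = -76 (V(Y) = -85 + 9 = -76)
h(-104) - V(q) = (-38 - 1*(-104)) - 1*(-76) = (-38 + 104) + 76 = 66 + 76 = 142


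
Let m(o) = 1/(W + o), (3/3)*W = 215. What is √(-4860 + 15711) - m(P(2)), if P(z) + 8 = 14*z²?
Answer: -1/263 + √10851 ≈ 104.16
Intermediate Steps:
P(z) = -8 + 14*z²
W = 215
m(o) = 1/(215 + o)
√(-4860 + 15711) - m(P(2)) = √(-4860 + 15711) - 1/(215 + (-8 + 14*2²)) = √10851 - 1/(215 + (-8 + 14*4)) = √10851 - 1/(215 + (-8 + 56)) = √10851 - 1/(215 + 48) = √10851 - 1/263 = -1/263 + √10851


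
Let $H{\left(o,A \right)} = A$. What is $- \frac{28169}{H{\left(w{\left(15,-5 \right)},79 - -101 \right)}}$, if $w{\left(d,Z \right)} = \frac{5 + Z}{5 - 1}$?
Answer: $- \frac{28169}{180} \approx -156.49$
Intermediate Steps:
$w{\left(d,Z \right)} = \frac{5}{4} + \frac{Z}{4}$ ($w{\left(d,Z \right)} = \frac{5 + Z}{4} = \left(5 + Z\right) \frac{1}{4} = \frac{5}{4} + \frac{Z}{4}$)
$- \frac{28169}{H{\left(w{\left(15,-5 \right)},79 - -101 \right)}} = - \frac{28169}{79 - -101} = - \frac{28169}{79 + 101} = - \frac{28169}{180}$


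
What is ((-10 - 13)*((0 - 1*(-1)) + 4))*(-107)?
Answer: 12305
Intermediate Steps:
((-10 - 13)*((0 - 1*(-1)) + 4))*(-107) = -23*((0 + 1) + 4)*(-107) = -23*(1 + 4)*(-107) = -23*5*(-107) = -115*(-107) = 12305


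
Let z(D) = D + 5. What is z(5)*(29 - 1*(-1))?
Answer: 300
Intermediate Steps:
z(D) = 5 + D
z(5)*(29 - 1*(-1)) = (5 + 5)*(29 - 1*(-1)) = 10*(29 + 1) = 10*30 = 300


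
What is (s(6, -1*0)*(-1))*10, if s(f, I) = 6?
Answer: -60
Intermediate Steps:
(s(6, -1*0)*(-1))*10 = (6*(-1))*10 = -6*10 = -60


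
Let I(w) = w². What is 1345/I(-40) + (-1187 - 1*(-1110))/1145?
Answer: 56673/73280 ≈ 0.77338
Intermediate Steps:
1345/I(-40) + (-1187 - 1*(-1110))/1145 = 1345/((-40)²) + (-1187 - 1*(-1110))/1145 = 1345/1600 + (-1187 + 1110)*(1/1145) = 1345*(1/1600) - 77*1/1145 = 269/320 - 77/1145 = 56673/73280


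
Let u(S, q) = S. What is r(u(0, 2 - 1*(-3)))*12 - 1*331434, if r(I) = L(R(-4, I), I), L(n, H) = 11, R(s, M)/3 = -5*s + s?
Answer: -331302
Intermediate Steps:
R(s, M) = -12*s (R(s, M) = 3*(-5*s + s) = 3*(-4*s) = -12*s)
r(I) = 11
r(u(0, 2 - 1*(-3)))*12 - 1*331434 = 11*12 - 1*331434 = 132 - 331434 = -331302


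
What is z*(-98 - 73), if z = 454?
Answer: -77634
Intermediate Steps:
z*(-98 - 73) = 454*(-98 - 73) = 454*(-171) = -77634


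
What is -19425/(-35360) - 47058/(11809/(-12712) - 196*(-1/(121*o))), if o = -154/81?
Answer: 804412195551681/30443128352 ≈ 26423.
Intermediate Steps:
o = -154/81 (o = -154*1/81 = -154/81 ≈ -1.9012)
-19425/(-35360) - 47058/(11809/(-12712) - 196*(-1/(121*o))) = -19425/(-35360) - 47058/(11809/(-12712) - 196/((-121*(-154/81)))) = -19425*(-1/35360) - 47058/(11809*(-1/12712) - 196/18634/81) = 3885/7072 - 47058/(-1687/1816 - 196*81/18634) = 3885/7072 - 47058/(-1687/1816 - 1134/1331) = 3885/7072 - 47058/(-4304741/2417096) = 3885/7072 - 47058*(-2417096/4304741) = 3885/7072 + 113743703568/4304741 = 804412195551681/30443128352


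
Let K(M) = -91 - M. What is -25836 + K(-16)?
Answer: -25911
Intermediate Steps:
-25836 + K(-16) = -25836 + (-91 - 1*(-16)) = -25836 + (-91 + 16) = -25836 - 75 = -25911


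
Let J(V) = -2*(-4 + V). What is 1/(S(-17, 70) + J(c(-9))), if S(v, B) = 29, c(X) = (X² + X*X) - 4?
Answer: -1/279 ≈ -0.0035842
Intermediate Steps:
c(X) = -4 + 2*X² (c(X) = (X² + X²) - 4 = 2*X² - 4 = -4 + 2*X²)
J(V) = 8 - 2*V
1/(S(-17, 70) + J(c(-9))) = 1/(29 + (8 - 2*(-4 + 2*(-9)²))) = 1/(29 + (8 - 2*(-4 + 2*81))) = 1/(29 + (8 - 2*(-4 + 162))) = 1/(29 + (8 - 2*158)) = 1/(29 + (8 - 316)) = 1/(29 - 308) = 1/(-279) = -1/279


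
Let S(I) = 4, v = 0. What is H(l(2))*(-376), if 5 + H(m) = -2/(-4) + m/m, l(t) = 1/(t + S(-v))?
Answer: 1316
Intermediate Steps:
l(t) = 1/(4 + t) (l(t) = 1/(t + 4) = 1/(4 + t))
H(m) = -7/2 (H(m) = -5 + (-2/(-4) + m/m) = -5 + (-2*(-¼) + 1) = -5 + (½ + 1) = -5 + 3/2 = -7/2)
H(l(2))*(-376) = -7/2*(-376) = 1316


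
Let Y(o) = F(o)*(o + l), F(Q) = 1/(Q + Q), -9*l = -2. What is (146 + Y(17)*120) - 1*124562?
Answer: -6342116/51 ≈ -1.2436e+5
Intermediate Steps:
l = 2/9 (l = -⅑*(-2) = 2/9 ≈ 0.22222)
F(Q) = 1/(2*Q)
Y(o) = (2/9 + o)/(2*o) (Y(o) = (1/(2*o))*(o + 2/9) = (1/(2*o))*(2/9 + o) = (2/9 + o)/(2*o))
(146 + Y(17)*120) - 1*124562 = (146 + ((1/18)*(2 + 9*17)/17)*120) - 1*124562 = (146 + ((1/18)*(1/17)*(2 + 153))*120) - 124562 = (146 + ((1/18)*(1/17)*155)*120) - 124562 = (146 + (155/306)*120) - 124562 = (146 + 3100/51) - 124562 = 10546/51 - 124562 = -6342116/51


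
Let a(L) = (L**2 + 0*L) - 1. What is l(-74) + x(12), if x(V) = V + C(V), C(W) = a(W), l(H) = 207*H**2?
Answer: 1133687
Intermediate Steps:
a(L) = -1 + L**2 (a(L) = (L**2 + 0) - 1 = L**2 - 1 = -1 + L**2)
C(W) = -1 + W**2
x(V) = -1 + V + V**2 (x(V) = V + (-1 + V**2) = -1 + V + V**2)
l(-74) + x(12) = 207*(-74)**2 + (-1 + 12 + 12**2) = 207*5476 + (-1 + 12 + 144) = 1133532 + 155 = 1133687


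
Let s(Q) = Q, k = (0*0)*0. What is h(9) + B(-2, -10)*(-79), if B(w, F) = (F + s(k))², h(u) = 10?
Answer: -7890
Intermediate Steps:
k = 0 (k = 0*0 = 0)
B(w, F) = F² (B(w, F) = (F + 0)² = F²)
h(9) + B(-2, -10)*(-79) = 10 + (-10)²*(-79) = 10 + 100*(-79) = 10 - 7900 = -7890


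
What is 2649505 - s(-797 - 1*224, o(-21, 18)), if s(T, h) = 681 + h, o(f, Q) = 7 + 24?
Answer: 2648793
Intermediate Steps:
o(f, Q) = 31
2649505 - s(-797 - 1*224, o(-21, 18)) = 2649505 - (681 + 31) = 2649505 - 1*712 = 2649505 - 712 = 2648793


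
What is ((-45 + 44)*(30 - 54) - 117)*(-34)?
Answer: 3162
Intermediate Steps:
((-45 + 44)*(30 - 54) - 117)*(-34) = (-1*(-24) - 117)*(-34) = (24 - 117)*(-34) = -93*(-34) = 3162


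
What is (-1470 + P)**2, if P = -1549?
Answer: 9114361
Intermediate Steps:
(-1470 + P)**2 = (-1470 - 1549)**2 = (-3019)**2 = 9114361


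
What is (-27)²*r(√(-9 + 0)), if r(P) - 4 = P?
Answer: 2916 + 2187*I ≈ 2916.0 + 2187.0*I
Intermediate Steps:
r(P) = 4 + P
(-27)²*r(√(-9 + 0)) = (-27)²*(4 + √(-9 + 0)) = 729*(4 + √(-9)) = 729*(4 + 3*I) = 2916 + 2187*I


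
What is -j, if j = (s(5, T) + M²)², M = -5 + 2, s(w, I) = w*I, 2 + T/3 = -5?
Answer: -9216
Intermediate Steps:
T = -21 (T = -6 + 3*(-5) = -6 - 15 = -21)
s(w, I) = I*w
M = -3
j = 9216 (j = (-21*5 + (-3)²)² = (-105 + 9)² = (-96)² = 9216)
-j = -1*9216 = -9216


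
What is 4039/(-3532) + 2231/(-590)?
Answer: -5131451/1041940 ≈ -4.9249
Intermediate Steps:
4039/(-3532) + 2231/(-590) = 4039*(-1/3532) + 2231*(-1/590) = -4039/3532 - 2231/590 = -5131451/1041940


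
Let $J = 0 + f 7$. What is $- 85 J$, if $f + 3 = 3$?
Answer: $0$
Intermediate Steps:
$f = 0$ ($f = -3 + 3 = 0$)
$J = 0$ ($J = 0 + 0 \cdot 7 = 0 + 0 = 0$)
$- 85 J = \left(-85\right) 0 = 0$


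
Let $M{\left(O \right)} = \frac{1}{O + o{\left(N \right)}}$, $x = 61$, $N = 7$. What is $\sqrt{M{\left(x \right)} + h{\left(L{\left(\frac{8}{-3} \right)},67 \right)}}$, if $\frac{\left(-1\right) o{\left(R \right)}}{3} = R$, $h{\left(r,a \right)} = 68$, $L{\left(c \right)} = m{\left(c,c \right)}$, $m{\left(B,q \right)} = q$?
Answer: $\frac{\sqrt{27210}}{20} \approx 8.2477$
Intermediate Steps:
$L{\left(c \right)} = c$
$o{\left(R \right)} = - 3 R$
$M{\left(O \right)} = \frac{1}{-21 + O}$ ($M{\left(O \right)} = \frac{1}{O - 21} = \frac{1}{-21 + O}$)
$\sqrt{M{\left(x \right)} + h{\left(L{\left(\frac{8}{-3} \right)},67 \right)}} = \sqrt{\frac{1}{-21 + 61} + 68} = \sqrt{\frac{1}{40} + 68} = \sqrt{\frac{2721}{40}} = \frac{\sqrt{27210}}{20}$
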